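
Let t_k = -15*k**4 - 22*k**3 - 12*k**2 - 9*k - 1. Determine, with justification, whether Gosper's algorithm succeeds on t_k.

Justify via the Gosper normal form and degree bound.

Yes. s_k = k*(-3*k**4 + 2*k**3 + 2*k**2 - 4*k + 2).

r(k) = (15*k**4 + 82*k**3 + 168*k**2 + 159*k + 59)/(15*k**4 + 22*k**3 + 12*k**2 + 9*k + 1) after simplifying.
A = 1, B = 1, C = k**4 + 22*k**3/15 + 4*k**2/5 + 3*k/5 + 1/15.
Set up (1)·f(k+1) − (1)·f(k) − (k**4 + 22*k**3/15 + 4*k**2/5 + 3*k/5 + 1/15) = 0.
From deg A=0, deg B=0, deg C=4: d=5.
Solve for f: f(k) = k*(3*k**4 - 2*k**3 - 2*k**2 + 4*k - 2)/15 (degree 5 ≤ 5).
Certificate R = B(k−1)f/C = k*(3*k**4 - 2*k**3 - 2*k**2 + 4*k - 2)/(15*k**4 + 22*k**3 + 12*k**2 + 9*k + 1) gives s_k = k*(-3*k**4 + 2*k**3 + 2*k**2 - 4*k + 2).
Verify: -15*k**4 - 22*k**3 - 12*k**2 - 9*k - 1 matches t_k.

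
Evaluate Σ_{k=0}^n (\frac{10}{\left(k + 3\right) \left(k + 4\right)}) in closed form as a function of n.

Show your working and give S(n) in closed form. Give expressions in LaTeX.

The ratio is (k + 3)/(k + 5).
Factor: A=k + 3; B=k + 5; C=1.
Key eq: (k + 3)·f(k+1) = (k + 4)·f(k) + (1).
deg f ≤ 1 (via 1,1,0).
Solve for f: f(k) = k/3 (degree 1 ≤ 1).
Certificate R = B(k−1)f/C = k*(k + 4)/3 gives s_k = 10*k/(3*(k + 3)).
s_(k+1) − s_k = 10/(k**2 + 7*k + 12) = t_k.
Evaluate: s_(n+1) = 10*(n + 1)/(3*(n + 4)); subtract s_(0) = 0 ⇒ S(n) = 10*(n + 1)/(3*(n + 4)).

S(n) = \frac{10 \left(n + 1\right)}{3 \left(n + 4\right)}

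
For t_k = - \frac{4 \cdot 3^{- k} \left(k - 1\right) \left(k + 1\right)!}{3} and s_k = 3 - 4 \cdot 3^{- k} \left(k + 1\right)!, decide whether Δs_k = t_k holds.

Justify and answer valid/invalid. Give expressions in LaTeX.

valid (s_(k+1) − s_k reduces to t_k)

s_(k+1) = -4*3**(-k - 1)*factorial(k + 2) + 3
s_(k+1) − s_k = -4*(k - 1)*factorial(k + 1)/(3*3**k)
(s_(k+1) − s_k) − t_k = 0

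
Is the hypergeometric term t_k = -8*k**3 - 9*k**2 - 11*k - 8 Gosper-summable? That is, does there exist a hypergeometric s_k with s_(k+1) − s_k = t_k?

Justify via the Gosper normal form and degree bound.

Yes. s_k = k*(-2*k**3 + k**2 - 3*k - 4).

Ratio r(k) = (8*k**3 + 33*k**2 + 53*k + 36)/(8*k**3 + 9*k**2 + 11*k + 8).
A = 1, B = 1, C = k**3 + 9*k**2/8 + 11*k/8 + 1.
Need (1)·f(k+1) − (1)·f(k) = k**3 + 9*k**2/8 + 11*k/8 + 1.
d = 4 from the (0,0,3) case.
Solving with deg f ≤ 4: f(k) = k*(2*k**3 - k**2 + 3*k + 4)/8.
Get s_k = R·t_k = k*(-2*k**3 + k**2 - 3*k - 4) with R(k) = B(k−1)f(k)/C(k) = k*(2*k**3 - k**2 + 3*k + 4)/(8*k**3 + 9*k**2 + 11*k + 8).
s_(k+1) − s_k = -8*k**3 - 9*k**2 - 11*k - 8 = t_k.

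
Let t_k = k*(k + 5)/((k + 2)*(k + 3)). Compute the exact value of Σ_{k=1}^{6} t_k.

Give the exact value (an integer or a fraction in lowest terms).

Σ = 14/3

t_(k+1)/t_k = (k + 1)*(k + 2)*(k + 6)/(k*(k + 4)*(k + 5)).
Factor: A=k + 2; B=k + 4; C=k**2 + 5*k.
Set up (k + 2)·f(k+1) − (k + 3)·f(k) − (k**2 + 5*k) = 0.
deg f ≤ 2 (via 1,1,2).
Match coefficients ⇒ f(k) = k*(k - 1).
Get s_k = R·t_k = k*(k - 1)/(k + 2) with R(k) = B(k−1)f(k)/C(k) = (k - 1)*(k + 3)/(k + 5).
s_(k+1) − s_k = k*(k + 5)/(k**2 + 5*k + 6) = t_k.
Evaluate s at k=7 and k=1: 14/3 and 0; difference 14/3.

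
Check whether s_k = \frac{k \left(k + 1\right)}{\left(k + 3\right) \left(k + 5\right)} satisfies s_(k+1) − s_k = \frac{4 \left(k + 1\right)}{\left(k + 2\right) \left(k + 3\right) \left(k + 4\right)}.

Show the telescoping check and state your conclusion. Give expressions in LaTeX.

Invalid: residual \frac{3 \left(k^{3} + k^{2} - 20 k - 20\right)}{k^{5} + 20 k^{4} + 155 k^{3} + 580 k^{2} + 1044 k + 720} ≠ 0.

s_(k+1) = (k + 1)*(k + 2)/((k + 4)*(k + 6))
s_(k+1) − s_k = (7*k**2 + 37*k + 30)/(k**4 + 18*k**3 + 119*k**2 + 342*k + 360)
(s_(k+1) − s_k) − t_k = 3*(k**3 + k**2 - 20*k - 20)/(k**5 + 20*k**4 + 155*k**3 + 580*k**2 + 1044*k + 720)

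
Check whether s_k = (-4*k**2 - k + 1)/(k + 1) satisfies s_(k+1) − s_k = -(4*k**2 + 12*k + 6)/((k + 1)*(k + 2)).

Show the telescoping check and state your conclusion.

s_(k+1) = (-k - 4*(k + 1)**2)/(k + 2)
s_(k+1) − s_k = 2*(-2*k**2 - 6*k - 3)/(k**2 + 3*k + 2)
(s_(k+1) − s_k) − t_k = 0

valid (s_(k+1) − s_k reduces to t_k)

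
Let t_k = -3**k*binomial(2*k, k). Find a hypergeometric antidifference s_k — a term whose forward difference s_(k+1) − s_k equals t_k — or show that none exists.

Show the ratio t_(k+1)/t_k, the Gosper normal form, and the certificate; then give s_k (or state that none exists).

none — t_k is not Gosper-summable

t_(k+1)/t_k = 6*(2*k + 1)/(k + 1).
A = 12*k + 6, B = k + 1, C = 1.
Set up (12*k + 6)·f(k+1) − (k)·f(k) − (1) = 0.
deg f ≤ -1 (via 1,1,0).
Negative degree bound (-1): no f exists, t_k not Gosper-summable.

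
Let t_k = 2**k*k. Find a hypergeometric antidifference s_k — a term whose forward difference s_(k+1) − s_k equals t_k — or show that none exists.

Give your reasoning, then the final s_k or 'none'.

The ratio is 2 + 2/k.
Factor: A=2; B=1; C=k.
Solve (2)·f(k+1) − (1)·f(k) = k.
From deg A=0, deg B=0, deg C=1: d=1.
Match coefficients ⇒ f(k) = k - 2.
Get s_k = R·t_k = 2**k*(k - 2) with R(k) = B(k−1)f(k)/C(k) = (k - 2)/k.
Verify: 2**k*k matches t_k.

s_k = 2**k*(k - 2)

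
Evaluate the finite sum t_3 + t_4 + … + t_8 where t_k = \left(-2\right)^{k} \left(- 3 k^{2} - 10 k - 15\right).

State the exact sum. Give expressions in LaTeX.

Step 1: r(k) = 2*(-3*k**2 - 16*k - 28)/(3*k**2 + 10*k + 15).
So A=-2 and B=1, with C=k**2 + 10*k/3 + 5.
Need (-2)·f(k+1) − (1)·f(k) = k**2 + 10*k/3 + 5.
Degrees (0,0,2) ⇒ d ≤ 2.
Match coefficients ⇒ f(k) = -(k**2 + 2*k + 3)/3.
R(k) = B(k−1)·f(k)/C(k) = -(k**2 + 2*k + 3)/(3*k**2 + 10*k + 15); s_k = R·t_k = (-2)**k*(k**2 + 2*k + 3).
Δs = (-2)**k*(-3*k**2 - 10*k - 15), as required.
Evaluate s at k=9 and k=3: -52224 and -144; difference -52080.

Σ = -52080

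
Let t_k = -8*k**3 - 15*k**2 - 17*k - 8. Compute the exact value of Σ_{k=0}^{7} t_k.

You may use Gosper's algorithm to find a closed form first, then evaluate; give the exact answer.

Σ = -8912

The ratio is (8*k**3 + 39*k**2 + 71*k + 48)/(8*k**3 + 15*k**2 + 17*k + 8).
Normal form (A,B,C) = (1, 1, k**3 + 15*k**2/8 + 17*k/8 + 1).
Set up (1)·f(k+1) − (1)·f(k) − (k**3 + 15*k**2/8 + 17*k/8 + 1) = 0.
d = 4 from the (0,0,3) case.
Solving with deg f ≤ 4: f(k) = k*(2*k**3 + k**2 + 3*k + 2)/8.
So s_k = (B(k−1)f/C)·t_k = (k*(2*k**3 + k**2 + 3*k + 2)/(8*k**3 + 15*k**2 + 17*k + 8))·t_k = k*(-2*k**3 - k**2 - 3*k - 2).
Check: Δs_k = -8*k**3 - 15*k**2 - 17*k - 8. ✓
Telescoping: Σ = s_(8) − s_(0) = -8912 − (0) = -8912.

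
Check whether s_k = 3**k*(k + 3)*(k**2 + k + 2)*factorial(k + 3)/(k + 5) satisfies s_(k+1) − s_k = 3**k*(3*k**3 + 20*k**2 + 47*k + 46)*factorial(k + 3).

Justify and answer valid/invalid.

Invalid: residual -2*3**k*(k + 3)*(3*k**3 + 26*k**2 + 68*k + 76)*factorial(k + 3)/((k + 5)*(k + 6)) ≠ 0.

s_(k+1) = 3**(k + 1)*(k + 4)*(k**2 + 3*k + 4)*factorial(k + 4)/(k + 6)
s_(k+1) − s_k = 3**k*(3*k**5 + 47*k**4 + 287*k**3 + 871*k**2 + 1356*k + 924)*factorial(k + 3)/((k + 5)*(k + 6))
(s_(k+1) − s_k) − t_k = -2*3**k*(k + 3)*(3*k**3 + 26*k**2 + 68*k + 76)*factorial(k + 3)/((k + 5)*(k + 6))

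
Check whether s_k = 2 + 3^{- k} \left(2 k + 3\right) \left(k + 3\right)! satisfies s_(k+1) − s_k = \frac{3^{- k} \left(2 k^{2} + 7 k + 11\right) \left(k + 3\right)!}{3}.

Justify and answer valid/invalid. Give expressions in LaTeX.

s_(k+1) = 3**(-k - 1)*(2*k + 5)*factorial(k + 4) + 2
s_(k+1) − s_k = (2*k**2 + 7*k + 11)*factorial(k + 3)/(3*3**k)
(s_(k+1) − s_k) − t_k = 0

valid (s_(k+1) − s_k reduces to t_k)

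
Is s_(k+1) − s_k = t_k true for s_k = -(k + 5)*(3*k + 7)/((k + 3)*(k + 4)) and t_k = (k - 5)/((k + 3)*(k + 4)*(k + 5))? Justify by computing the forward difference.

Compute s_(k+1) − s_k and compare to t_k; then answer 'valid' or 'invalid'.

Valid: the claim telescopes to t_k.

s_(k+1) = -(k + 6)*(3*k + 10)/((k + 4)*(k + 5))
s_(k+1) − s_k = (k - 5)/(k**3 + 12*k**2 + 47*k + 60)
(s_(k+1) − s_k) − t_k = 0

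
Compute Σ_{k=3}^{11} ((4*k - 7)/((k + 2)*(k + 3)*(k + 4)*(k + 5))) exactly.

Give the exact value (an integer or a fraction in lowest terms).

Σ = 19/1120

Ratio r(k) = (k + 2)*(4*k - 3)/((k + 6)*(4*k - 7)).
A = k + 2, B = k + 6, C = k - 7/4.
f must satisfy (k + 2)·f(k+1) − (k + 5)·f(k) = k - 7/4.
d = 3 from the (1,1,1) case.
Match coefficients ⇒ f(k) = -k*(k**2 + 9*k + 74)/96.
So s_k = (B(k−1)f/C)·t_k = (-k*(k + 5)*(k**2 + 9*k + 74)/(24*(4*k - 7)))·t_k = k*(-k**2 - 9*k - 74)/(24*(k + 2)*(k + 3)*(k + 4)).
Verify: (4*k - 7)/(k**4 + 14*k**3 + 71*k**2 + 154*k + 120) matches t_k.
Σ_(k=3)^(11) t_k = s_(12) − s_(3) = -163/3360 − (-11/168) = 19/1120.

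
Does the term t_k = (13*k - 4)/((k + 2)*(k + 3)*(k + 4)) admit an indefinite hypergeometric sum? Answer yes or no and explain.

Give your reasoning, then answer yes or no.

r(k) = (k + 2)*(13*k + 9)/((k + 5)*(13*k - 4)) after simplifying.
Normal form (A,B,C) = (k + 2, k + 5, k - 4/13).
Need (k + 2)·f(k+1) − (k + 4)·f(k) = k - 4/13.
Degrees (1,1,1) ⇒ d ≤ 2.
Coefficient equations give f(k) = k*(11*k - 23)/78.
So s_k = (B(k−1)f/C)·t_k = (k*(k + 4)*(11*k - 23)/(6*(13*k - 4)))·t_k = k*(11*k - 23)/(6*(k + 2)*(k + 3)).
Δs = (13*k - 4)/(k**3 + 9*k**2 + 26*k + 24), as required.

Yes. s_k = k*(11*k - 23)/(6*(k + 2)*(k + 3)).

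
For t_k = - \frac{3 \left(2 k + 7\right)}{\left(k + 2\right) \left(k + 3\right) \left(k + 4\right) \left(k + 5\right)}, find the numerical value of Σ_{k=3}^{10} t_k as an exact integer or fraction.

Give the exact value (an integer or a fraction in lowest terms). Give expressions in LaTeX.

Compute t_(k+1)/t_k: get (k + 2)*(2*k + 9)/((k + 6)*(2*k + 7)).
Gosper form: A/B · C(k+1)/C(k) with A=k + 2, B=k + 6, C=k + 7/2.
Key eq: (k + 2)·f(k+1) = (k + 5)·f(k) + (k + 7/2).
Bound: deg f ≤ 3.
Coefficient equations give f(k) = k*(k + 3)*(k + 6)/16.
R(k) = B(k−1)·f(k)/C(k) = k*(k + 3)*(k + 5)*(k + 6)/(8*(2*k + 7)); s_k = R·t_k = 3*k*(-k - 6)/(8*(k**2 + 6*k + 8)).
s_(k+1) − s_k = 3*(-2*k - 7)/(k**4 + 14*k**3 + 71*k**2 + 154*k + 120) = t_k.
Σ_(k=3)^(10) t_k = s_(11) − s_(3) = -187/520 − (-81/280) = -32/455.

Σ = -32/455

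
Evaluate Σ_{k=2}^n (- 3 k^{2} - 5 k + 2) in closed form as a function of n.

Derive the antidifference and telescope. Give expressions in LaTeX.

r(k) = (3*k**2 + 11*k + 6)/(3*k**2 + 5*k - 2) after simplifying.
Take A(k)=1, B(k)=1, C(k)=k**2 + 5*k/3 - 2/3.
Need (1)·f(k+1) − (1)·f(k) = k**2 + 5*k/3 - 2/3.
From deg A=0, deg B=0, deg C=2: d=3.
Coefficient equations give f(k) = k*(k**2 + k - 4)/3.
Then R = B(k−1)f/C = k*(k**2 + k - 4)/((k + 2)*(3*k - 1)), so s_k = R(k)·t_k = k*(-k**2 - k + 4).
s_(k+1) − s_k = -3*k**2 - 5*k + 2 = t_k.
Σ_(k=2)^n t_k = s_(n+1) − s_(2) = (-n**3 - 4*n**2 - n + 2) − (-4), i.e. -n**3 - 4*n**2 - n + 6.

S(n) = - n^{3} - 4 n^{2} - n + 6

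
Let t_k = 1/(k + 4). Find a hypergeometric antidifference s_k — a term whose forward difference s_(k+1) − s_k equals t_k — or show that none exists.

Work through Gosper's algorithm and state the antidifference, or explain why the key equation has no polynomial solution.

none (Gosper's algorithm certifies no s_k)

t_(k+1)/t_k = (k + 4)/(k + 5).
A = k + 4, B = k + 5, C = 1.
Set up (k + 4)·f(k+1) − (k + 4)·f(k) − (1) = 0.
deg f ≤ 0 (via 1,1,0).
Write f(k) = c0. Then LHS − RHS = -1, requiring -1 = 0: contradictory. No certificate.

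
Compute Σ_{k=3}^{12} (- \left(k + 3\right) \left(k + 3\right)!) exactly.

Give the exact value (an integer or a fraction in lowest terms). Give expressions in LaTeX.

t_(k+1)/t_k = (k + 4)**2/(k + 3).
A = k + 4, B = 1, C = k + 3.
f must satisfy (k + 4)·f(k+1) − (1)·f(k) = k + 3.
From deg A=1, deg B=0, deg C=1: d=0.
Solve for f: f(k) = 1 (degree 0 ≤ 0).
So s_k = (B(k−1)f/C)·t_k = (1/(k + 3))·t_k = -factorial(k + 3).
Check: Δs_k = -(k + 3)*factorial(k + 3). ✓
Σ_(k=3)^(12) t_k = s_(13) − s_(3) = -20922789888000 − (-720) = -20922789887280.

Σ = -20922789887280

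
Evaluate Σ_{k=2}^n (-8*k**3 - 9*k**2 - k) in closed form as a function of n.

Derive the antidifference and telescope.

Ratio r(k) = (8*k**2 + 25*k + 18)/(k*(8*k + 1)).
Take A(k)=1, B(k)=1, C(k)=k**3 + 9*k**2/8 + k/8.
Key eq: (1)·f(k+1) = (1)·f(k) + (k**3 + 9*k**2/8 + k/8).
d = 4 from the (0,0,3) case.
Solve for f: f(k) = k*(k - 1)*(k + 1)*(2*k - 1)/8 (degree 4 ≤ 4).
So s_k = (B(k−1)f/C)·t_k = ((k - 1)*(2*k - 1)/(8*k + 1))·t_k = k*(-2*k**3 + k**2 + 2*k - 1).
Verify: k*(-8*k**2 - 9*k - 1) matches t_k.
Telescope: S(n) = s_(n+1) − s_(2) = n*(-2*n**3 - 7*n**2 - 7*n - 2) − (-18) = -2*n**4 - 7*n**3 - 7*n**2 - 2*n + 18.

S(n) = -2*n**4 - 7*n**3 - 7*n**2 - 2*n + 18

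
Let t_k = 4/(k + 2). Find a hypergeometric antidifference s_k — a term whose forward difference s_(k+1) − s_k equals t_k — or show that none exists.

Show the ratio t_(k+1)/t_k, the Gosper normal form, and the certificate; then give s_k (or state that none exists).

not Gosper-summable; s_k does not exist

Step 1: r(k) = (k + 2)/(k + 3).
So A=k + 2 and B=k + 3, with C=1.
Need (k + 2)·f(k+1) − (k + 2)·f(k) = 1.
d = 0 from the (1,1,0) case.
Generic f = c0 gives residual -1; -1 = 0 cannot hold, so t_k is not Gosper-summable.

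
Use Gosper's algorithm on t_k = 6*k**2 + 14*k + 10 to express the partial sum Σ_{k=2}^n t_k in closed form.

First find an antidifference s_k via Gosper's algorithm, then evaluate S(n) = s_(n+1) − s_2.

t_(k+1)/t_k = (3*k**2 + 13*k + 15)/(3*k**2 + 7*k + 5).
Factor: A=1; B=1; C=k**2 + 7*k/3 + 5/3.
f must satisfy (1)·f(k+1) − (1)·f(k) = k**2 + 7*k/3 + 5/3.
From deg A=0, deg B=0, deg C=2: d=3.
Solving with deg f ≤ 3: f(k) = k*(k**2 + 2*k + 2)/3.
Then R = B(k−1)f/C = k*(k**2 + 2*k + 2)/(3*k**2 + 7*k + 5), so s_k = R(k)·t_k = 2*k*(k**2 + 2*k + 2).
s_(k+1) − s_k = 6*k**2 + 14*k + 10 = t_k.
Telescope: S(n) = s_(n+1) − s_(2) = 2*n**3 + 10*n**2 + 18*n + 10 − (40) = 2*n**3 + 10*n**2 + 18*n - 30.

S(n) = 2*n**3 + 10*n**2 + 18*n - 30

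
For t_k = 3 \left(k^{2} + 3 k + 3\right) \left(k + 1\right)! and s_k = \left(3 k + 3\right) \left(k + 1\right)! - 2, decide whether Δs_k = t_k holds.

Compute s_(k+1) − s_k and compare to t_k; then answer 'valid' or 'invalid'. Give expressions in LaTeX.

valid (s_(k+1) − s_k reduces to t_k)

s_(k+1) = (3*k + 6)*factorial(k + 2) - 2
s_(k+1) − s_k = 3*(k**2 + 3*k + 3)*factorial(k + 1)
(s_(k+1) − s_k) − t_k = 0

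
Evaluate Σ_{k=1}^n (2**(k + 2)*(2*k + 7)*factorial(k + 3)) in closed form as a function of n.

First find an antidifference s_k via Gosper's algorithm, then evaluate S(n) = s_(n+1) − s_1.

Compute t_(k+1)/t_k: get 2*(k + 4)*(2*k + 9)/(2*k + 7).
Gosper form: A/B · C(k+1)/C(k) with A=2*k + 8, B=1, C=k + 7/2.
Set up (2*k + 8)·f(k+1) − (1)·f(k) − (k + 7/2) = 0.
Bound: deg f ≤ 0.
Solve for f: f(k) = 1/2 (degree 0 ≤ 0).
Certificate R = B(k−1)f/C = 1/(2*k + 7) gives s_k = 2**(k + 2)*factorial(k + 3).
Check: Δs_k = 2**(k + 2)*(2*k + 7)*factorial(k + 3). ✓
Σ_(k=1)^n t_k = s_(n+1) − s_(1) = (2**(n + 3)*factorial(n + 4)) − (192), i.e. 8*2**n*factorial(n + 4) - 192.

S(n) = 8*2**n*factorial(n + 4) - 192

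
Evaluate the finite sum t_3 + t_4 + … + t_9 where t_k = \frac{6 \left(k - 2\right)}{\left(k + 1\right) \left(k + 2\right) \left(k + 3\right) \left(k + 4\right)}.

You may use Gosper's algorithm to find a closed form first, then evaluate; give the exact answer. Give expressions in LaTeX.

The ratio is (k - 1)*(k + 1)/((k - 2)*(k + 5)).
So A=k + 1 and B=k + 5, with C=k - 2.
Set up (k + 1)·f(k+1) − (k + 4)·f(k) − (k - 2) = 0.
From deg A=1, deg B=1, deg C=1: d=3.
Coefficient equations give f(k) = -k*(k**2 + 6*k + 17)/12.
So s_k = (B(k−1)f/C)·t_k = (-k*(k + 4)*(k**2 + 6*k + 17)/(12*(k - 2)))·t_k = k*(-k**2 - 6*k - 17)/(2*(k + 1)*(k + 2)*(k + 3)).
Δs = 6*(k - 2)/(k**4 + 10*k**3 + 35*k**2 + 50*k + 24), as required.
Evaluate s at k=10 and k=3: -295/572 and -11/20; difference 49/1430.

Σ = 49/1430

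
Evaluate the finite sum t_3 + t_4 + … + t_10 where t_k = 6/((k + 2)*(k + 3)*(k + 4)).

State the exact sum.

Σ = 38/455

The ratio is (k + 2)/(k + 5).
So A=k + 2 and B=k + 5, with C=1.
Key eq: (k + 2)·f(k+1) = (k + 4)·f(k) + (1).
Degrees (1,1,0) ⇒ d ≤ 2.
Solve for f: f(k) = k*(k + 5)/12 (degree 2 ≤ 2).
R(k) = B(k−1)·f(k)/C(k) = k*(k + 4)*(k + 5)/12; s_k = R·t_k = k*(k + 5)/(2*(k + 2)*(k + 3)).
Δs = 6/(k**3 + 9*k**2 + 26*k + 24), as required.
Evaluate s at k=11 and k=3: 44/91 and 2/5; difference 38/455.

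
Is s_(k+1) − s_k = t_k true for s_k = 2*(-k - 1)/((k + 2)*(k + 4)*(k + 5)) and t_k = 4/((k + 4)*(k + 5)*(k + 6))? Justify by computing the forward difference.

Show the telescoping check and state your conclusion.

Invalid: residual 2*(-3*k - 10)/(k**5 + 20*k**4 + 155*k**3 + 580*k**2 + 1044*k + 720) ≠ 0.

s_(k+1) = 2*(-k - 2)/((k + 3)*(k + 5)*(k + 6))
s_(k+1) − s_k = 2*(2*k**2 + 7*k + 2)/(k**5 + 20*k**4 + 155*k**3 + 580*k**2 + 1044*k + 720)
(s_(k+1) − s_k) − t_k = 2*(-3*k - 10)/(k**5 + 20*k**4 + 155*k**3 + 580*k**2 + 1044*k + 720)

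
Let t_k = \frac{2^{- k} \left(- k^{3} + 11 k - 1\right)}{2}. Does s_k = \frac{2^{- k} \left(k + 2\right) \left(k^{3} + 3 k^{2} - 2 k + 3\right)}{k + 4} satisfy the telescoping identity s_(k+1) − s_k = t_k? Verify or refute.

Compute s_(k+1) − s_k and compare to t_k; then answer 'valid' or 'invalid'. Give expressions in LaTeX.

Invalid: residual \frac{2^{- k} \left(k^{4} + 6 k^{3} - 5 k^{2} - 47 k + 10\right)}{k^{2} + 9 k + 20} ≠ 0.

s_(k+1) = (k**4 + 9*k**3 + 25*k**2 + 26*k + 15)/(2*2**k*(k + 5))
s_(k+1) − s_k = k*(-k**4 - 7*k**3 + 3*k**2 + 88*k + 117)/(2*2**k*(k**2 + 9*k + 20))
(s_(k+1) − s_k) − t_k = (k**4 + 6*k**3 - 5*k**2 - 47*k + 10)/(2**k*(k**2 + 9*k + 20))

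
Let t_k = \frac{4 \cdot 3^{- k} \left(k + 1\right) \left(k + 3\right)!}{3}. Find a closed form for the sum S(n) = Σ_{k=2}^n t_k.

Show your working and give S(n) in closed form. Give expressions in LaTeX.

t_(k+1)/t_k = (k + 2)*(k + 4)/(3*(k + 1)).
So A=k/3 + 4/3 and B=1, with C=k + 1.
Set up (k/3 + 4/3)·f(k+1) − (1)·f(k) − (k + 1) = 0.
d = 0 from the (1,0,1) case.
Match coefficients ⇒ f(k) = 3.
Certificate R = B(k−1)f/C = 3/(k + 1) gives s_k = 4*factorial(k + 3)/3**k.
Δs = 4*(k + 1)*factorial(k + 3)/(3*3**k), as required.
Evaluate: s_(n+1) = 4*3**(-n - 1)*factorial(n + 4); subtract s_(2) = 160/3 ⇒ S(n) = -160/3 + 4*factorial(n + 4)/(3*3**n).

S(n) = - \frac{160}{3} + \frac{4 \cdot 3^{- n} \left(n + 4\right)!}{3}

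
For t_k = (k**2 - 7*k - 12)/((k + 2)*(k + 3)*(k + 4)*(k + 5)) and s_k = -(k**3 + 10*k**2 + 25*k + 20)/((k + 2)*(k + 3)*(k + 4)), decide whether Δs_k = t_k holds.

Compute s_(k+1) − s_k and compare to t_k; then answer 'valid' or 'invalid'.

valid (s_(k+1) − s_k reduces to t_k)

s_(k+1) = (-25*k - (k + 1)**3 - 10*(k + 1)**2 - 45)/((k + 3)*(k + 4)*(k + 5))
s_(k+1) − s_k = (k**2 - 7*k - 12)/(k**4 + 14*k**3 + 71*k**2 + 154*k + 120)
(s_(k+1) − s_k) − t_k = 0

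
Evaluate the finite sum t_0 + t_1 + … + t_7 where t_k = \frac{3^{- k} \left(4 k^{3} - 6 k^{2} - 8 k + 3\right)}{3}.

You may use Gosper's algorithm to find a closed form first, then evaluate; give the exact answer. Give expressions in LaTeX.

t_(k+1)/t_k = (4*k**3 + 6*k**2 - 8*k - 7)/(3*(4*k**3 - 6*k**2 - 8*k + 3)).
So A=1/3 and B=1, with C=k**3 - 3*k**2/2 - 2*k + 3/4.
Solve (1/3)·f(k+1) − (1)·f(k) = k**3 - 3*k**2/2 - 2*k + 3/4.
d = 3 from the (0,0,3) case.
Coefficient equations give f(k) = -3*(2*k**3 - k + 2)/4.
Get s_k = R·t_k = (-2*k**3 + k - 2)/3**k with R(k) = B(k−1)f(k)/C(k) = -3*(2*k**3 - k + 2)/(4*k**3 - 6*k**2 - 8*k + 3).
s_(k+1) − s_k = (4*k**3 - 6*k**2 - 8*k + 3)/(3*3**k) = t_k.
Evaluate s at k=8 and k=0: -1018/6561 and -2; difference 12104/6561.

Σ = 12104/6561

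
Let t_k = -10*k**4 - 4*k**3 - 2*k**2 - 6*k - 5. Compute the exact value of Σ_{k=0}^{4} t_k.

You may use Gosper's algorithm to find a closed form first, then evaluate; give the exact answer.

Compute t_(k+1)/t_k: get (10*k**4 + 44*k**3 + 74*k**2 + 62*k + 27)/(10*k**4 + 4*k**3 + 2*k**2 + 6*k + 5).
A = 1, B = 1, C = k**4 + 2*k**3/5 + k**2/5 + 3*k/5 + 1/2.
Need (1)·f(k+1) − (1)·f(k) = k**4 + 2*k**3/5 + k**2/5 + 3*k/5 + 1/2.
deg f ≤ 5 (via 0,0,4).
A polynomial solution: f(k) = k*(2*k**4 - 4*k**3 + 2*k**2 + 3*k + 2)/10.
So s_k = (B(k−1)f/C)·t_k = (k*(2*k**4 - 4*k**3 + 2*k**2 + 3*k + 2)/(10*k**4 + 4*k**3 + 2*k**2 + 6*k + 5))·t_k = k*(-2*k**4 + 4*k**3 - 2*k**2 - 3*k - 2).
s_(k+1) − s_k = -10*k**4 - 4*k**3 - 2*k**2 - 6*k - 5 = t_k.
Σ_(k=0)^(4) t_k = s_(5) − s_(0) = -4085 − (0) = -4085.

Σ = -4085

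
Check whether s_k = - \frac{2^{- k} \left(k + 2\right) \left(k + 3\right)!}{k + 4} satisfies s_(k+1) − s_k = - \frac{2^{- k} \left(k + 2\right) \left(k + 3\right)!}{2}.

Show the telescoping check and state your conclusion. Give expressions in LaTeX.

s_(k+1) = -(k + 3)*factorial(k + 4)/(2*2**k*(k + 5))
s_(k+1) − s_k = -(k**3 + 9*k**2 + 26*k + 28)*factorial(k + 3)/(2*2**k*(k + 4)*(k + 5))
(s_(k+1) − s_k) − t_k = (k**2 + 6*k + 6)*factorial(k + 3)/(2**k*(k + 4)*(k + 5))

Invalid: residual \frac{2^{- k} \left(k^{2} + 6 k + 6\right) \left(k + 3\right)!}{\left(k + 4\right) \left(k + 5\right)} ≠ 0.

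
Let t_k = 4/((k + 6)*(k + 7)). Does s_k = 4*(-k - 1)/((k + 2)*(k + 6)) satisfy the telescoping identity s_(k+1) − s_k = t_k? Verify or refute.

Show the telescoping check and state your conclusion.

Invalid: residual 4*(-2*k - 9)/(k**4 + 18*k**3 + 113*k**2 + 288*k + 252) ≠ 0.

s_(k+1) = 4*(-k - 2)/((k + 3)*(k + 7))
s_(k+1) − s_k = 4*(k**2 + 3*k - 3)/(k**4 + 18*k**3 + 113*k**2 + 288*k + 252)
(s_(k+1) − s_k) − t_k = 4*(-2*k - 9)/(k**4 + 18*k**3 + 113*k**2 + 288*k + 252)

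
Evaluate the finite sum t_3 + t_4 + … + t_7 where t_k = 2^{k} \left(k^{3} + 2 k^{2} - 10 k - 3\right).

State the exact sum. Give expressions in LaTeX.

Σ = 66352

r(k) = 2*(k**3 + 5*k**2 - 3*k - 10)/(k**3 + 2*k**2 - 10*k - 3) after simplifying.
Normal form (A,B,C) = (2, 1, k**3 + 2*k**2 - 10*k - 3).
Solve (2)·f(k+1) − (1)·f(k) = k**3 + 2*k**2 - 10*k - 3.
From deg A=0, deg B=0, deg C=3: d=3.
Solving with deg f ≤ 3: f(k) = (k - 1)*(k**2 - 3*k - 3).
Certificate R = B(k−1)f/C = (k - 1)*(k**2 - 3*k - 3)/(k**3 + 2*k**2 - 10*k - 3) gives s_k = 2**k*(k**3 - 4*k**2 + 3).
Δs = 2**k*(k**3 + 2*k**2 - 10*k - 3), as required.
Telescoping: Σ = s_(8) − s_(3) = 66304 − (-48) = 66352.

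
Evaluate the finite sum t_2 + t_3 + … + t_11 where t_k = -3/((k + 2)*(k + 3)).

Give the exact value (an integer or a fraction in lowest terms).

Σ = -15/28

The ratio is (k + 2)/(k + 4).
Gosper form: A/B · C(k+1)/C(k) with A=k + 2, B=k + 4, C=1.
Need (k + 2)·f(k+1) − (k + 3)·f(k) = 1.
deg f ≤ 1 (via 1,1,0).
Solving with deg f ≤ 1: f(k) = k/2.
Get s_k = R·t_k = -3*k/(2*k + 4) with R(k) = B(k−1)f(k)/C(k) = k*(k + 3)/2.
Verify: -3/(k**2 + 5*k + 6) matches t_k.
Evaluate s at k=12 and k=2: -9/7 and -3/4; difference -15/28.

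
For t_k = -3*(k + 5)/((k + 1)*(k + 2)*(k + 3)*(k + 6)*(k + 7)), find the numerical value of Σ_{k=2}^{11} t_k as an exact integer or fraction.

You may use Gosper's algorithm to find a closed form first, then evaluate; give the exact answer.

Compute t_(k+1)/t_k: get (k + 1)*(k + 6)**2/((k + 4)*(k + 5)*(k + 8)).
A = k + 1, B = k + 8, C = k**3 + 14*k**2 + 65*k + 100.
Need (k + 1)·f(k+1) − (k + 7)·f(k) = k**3 + 14*k**2 + 65*k + 100.
deg f ≤ 6 (via 1,1,3).
Coefficient equations give f(k) = k*(k + 3)*(k + 4)**2*(k + 5)**2/36.
Get s_k = R·t_k = k*(-k**2 - 9*k - 20)/(12*(k**3 + 9*k**2 + 20*k + 12)) with R(k) = B(k−1)f(k)/C(k) = k*(k + 3)*(k + 4)*(k + 7)/36.
Check: Δs_k = 3*(-k - 5)/(k**5 + 19*k**4 + 131*k**3 + 401*k**2 + 540*k + 252). ✓
Σ_(k=2)^(11) t_k = s_(12) − s_(2) = -68/819 − (-7/96) = -265/26208.

Σ = -265/26208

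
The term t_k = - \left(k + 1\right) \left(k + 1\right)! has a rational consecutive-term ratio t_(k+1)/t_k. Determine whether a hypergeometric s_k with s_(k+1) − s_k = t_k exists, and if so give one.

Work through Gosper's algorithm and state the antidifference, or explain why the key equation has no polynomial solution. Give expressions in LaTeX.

s_k = - \left(k + 1\right)!

t_(k+1)/t_k = (k + 2)**2/(k + 1).
Normal form (A,B,C) = (k + 2, 1, k + 1).
f must satisfy (k + 2)·f(k+1) − (1)·f(k) = k + 1.
From deg A=1, deg B=0, deg C=1: d=0.
Coefficient equations give f(k) = 1.
So s_k = (B(k−1)f/C)·t_k = (1/(k + 1))·t_k = -factorial(k + 1).
s_(k+1) − s_k = -(k + 1)*factorial(k + 1) = t_k.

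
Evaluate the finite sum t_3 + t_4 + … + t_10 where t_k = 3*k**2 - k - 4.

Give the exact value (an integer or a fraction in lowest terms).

Σ = 1056

Ratio r(k) = (k - 3*(k + 1)**2 + 5)/(-3*k**2 + k + 4).
Factor: A=1; B=1; C=k**2 - k/3 - 4/3.
Key eq: (1)·f(k+1) = (1)·f(k) + (k**2 - k/3 - 4/3).
d = 3 from the (0,0,2) case.
Coefficient equations give f(k) = k*(k - 3)*(k + 1)/3.
Certificate R = B(k−1)f/C = k*(k - 3)/(3*k - 4) gives s_k = k*(k**2 - 2*k - 3).
Δs = 3*k**2 - k - 4, as required.
Σ_(k=3)^(10) t_k = s_(11) − s_(3) = 1056 − (0) = 1056.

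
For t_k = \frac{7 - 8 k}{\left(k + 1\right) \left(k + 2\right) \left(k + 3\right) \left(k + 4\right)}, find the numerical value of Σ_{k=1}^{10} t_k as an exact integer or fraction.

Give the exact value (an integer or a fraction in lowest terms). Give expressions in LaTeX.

Ratio r(k) = (k + 1)*(8*k + 1)/((k + 5)*(8*k - 7)).
A = k + 1, B = k + 5, C = k - 7/8.
Set up (k + 1)·f(k+1) − (k + 4)·f(k) − (k - 7/8) = 0.
deg f ≤ 3 (via 1,1,1).
Coefficient equations give f(k) = -k*(k**2 + 6*k + 35)/48.
So s_k = (B(k−1)f/C)·t_k = (-k*(k + 4)*(k**2 + 6*k + 35)/(6*(8*k - 7)))·t_k = k*(k**2 + 6*k + 35)/(6*(k + 1)*(k + 2)*(k + 3)).
Δs = (7 - 8*k)/(k**4 + 10*k**3 + 35*k**2 + 50*k + 24), as required.
Σ_(k=1)^(10) t_k = s_(11) − s_(1) = 407/2184 − (7/24) = -115/1092.

Σ = -115/1092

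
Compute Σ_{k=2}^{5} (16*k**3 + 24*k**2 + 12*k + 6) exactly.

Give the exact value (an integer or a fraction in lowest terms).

Σ = 5072

Ratio r(k) = (8*k**3 + 36*k**2 + 54*k + 29)/(8*k**3 + 12*k**2 + 6*k + 3).
Factor: A=1; B=1; C=k**3 + 3*k**2/2 + 3*k/4 + 3/8.
Need (1)·f(k+1) − (1)·f(k) = k**3 + 3*k**2/2 + 3*k/4 + 3/8.
deg f ≤ 4 (via 0,0,3).
Solving with deg f ≤ 4: f(k) = k*(2*k**3 - k + 2)/8.
Then R = B(k−1)f/C = k*(2*k**3 - k + 2)/(8*k**3 + 12*k**2 + 6*k + 3), so s_k = R(k)·t_k = 2*k*(2*k**3 - k + 2).
Check: Δs_k = 16*k**3 + 24*k**2 + 12*k + 6. ✓
Σ_(k=2)^(5) t_k = s_(6) − s_(2) = 5136 − (64) = 5072.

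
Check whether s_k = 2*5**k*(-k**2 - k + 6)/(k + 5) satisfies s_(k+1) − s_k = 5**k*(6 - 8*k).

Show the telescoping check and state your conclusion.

Invalid: residual 5**k*(16*k**2 + 64*k - 52)/(k**2 + 11*k + 30) ≠ 0.

s_(k+1) = 10*5**k*(-k - (k + 1)**2 + 5)/(k + 6)
s_(k+1) − s_k = 5**k*(-8*k**3 - 66*k**2 - 110*k + 128)/(k**2 + 11*k + 30)
(s_(k+1) − s_k) − t_k = 5**k*(16*k**2 + 64*k - 52)/(k**2 + 11*k + 30)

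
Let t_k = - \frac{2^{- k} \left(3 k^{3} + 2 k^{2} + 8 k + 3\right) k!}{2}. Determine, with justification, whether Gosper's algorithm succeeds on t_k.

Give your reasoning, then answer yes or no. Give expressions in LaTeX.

Compute t_(k+1)/t_k: get (3*k**4 + 14*k**3 + 32*k**2 + 37*k + 16)/(2*(3*k**3 + 2*k**2 + 8*k + 3)).
So A=k/2 + 1/2 and B=1, with C=k**3 + 2*k**2/3 + 8*k/3 + 1.
Set up (k/2 + 1/2)·f(k+1) − (1)·f(k) − (k**3 + 2*k**2/3 + 8*k/3 + 1) = 0.
From deg A=1, deg B=0, deg C=3: d=2.
A polynomial solution: f(k) = 2*(3*k**2 - k - 1)/3.
Then R = B(k−1)f/C = 2*(3*k**2 - k - 1)/(3*k**3 + 2*k**2 + 8*k + 3), so s_k = R(k)·t_k = (-3*k**2 + k + 1)*factorial(k)/2**k.
Δs = -(3*k**3 + 2*k**2 + 8*k + 3)*factorial(k)/(2*2**k), as required.

Yes. s_k = 2^{- k} \left(- 3 k^{2} + k + 1\right) k!.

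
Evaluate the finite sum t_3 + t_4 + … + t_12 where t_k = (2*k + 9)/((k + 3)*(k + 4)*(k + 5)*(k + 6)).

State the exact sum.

Σ = 5/288

r(k) = (k + 3)*(2*k + 11)/((k + 7)*(2*k + 9)) after simplifying.
So A=k + 3 and B=k + 7, with C=k + 9/2.
Need (k + 3)·f(k+1) − (k + 6)·f(k) = k + 9/2.
Degrees (1,1,1) ⇒ d ≤ 3.
A polynomial solution: f(k) = k*(k + 4)*(k + 8)/30.
So s_k = (B(k−1)f/C)·t_k = (k*(k + 4)*(k + 6)*(k + 8)/(15*(2*k + 9)))·t_k = k*(k + 8)/(15*(k**2 + 8*k + 15)).
Δs = (2*k + 9)/(k**4 + 18*k**3 + 119*k**2 + 342*k + 360), as required.
Σ_(k=3)^(12) t_k = s_(13) − s_(3) = 91/1440 − (11/240) = 5/288.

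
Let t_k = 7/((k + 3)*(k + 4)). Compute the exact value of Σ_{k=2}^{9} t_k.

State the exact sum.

Compute t_(k+1)/t_k: get (k + 3)/(k + 5).
Take A(k)=k + 3, B(k)=k + 5, C(k)=1.
f must satisfy (k + 3)·f(k+1) − (k + 4)·f(k) = 1.
d = 1 from the (1,1,0) case.
A polynomial solution: f(k) = k/3.
R(k) = B(k−1)·f(k)/C(k) = k*(k + 4)/3; s_k = R·t_k = 7*k/(3*(k + 3)).
Δs = 7/(k**2 + 7*k + 12), as required.
Evaluate s at k=10 and k=2: 70/39 and 14/15; difference 56/65.

Σ = 56/65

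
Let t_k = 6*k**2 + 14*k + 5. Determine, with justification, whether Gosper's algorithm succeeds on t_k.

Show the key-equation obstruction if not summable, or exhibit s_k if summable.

Yes. s_k = k*(2*k**2 + 4*k - 1).

Ratio r(k) = (6*k**2 + 26*k + 25)/(6*k**2 + 14*k + 5).
Normal form (A,B,C) = (1, 1, k**2 + 7*k/3 + 5/6).
Solve (1)·f(k+1) − (1)·f(k) = k**2 + 7*k/3 + 5/6.
d = 3 from the (0,0,2) case.
Solve for f: f(k) = k*(2*k**2 + 4*k - 1)/6 (degree 3 ≤ 3).
R(k) = B(k−1)·f(k)/C(k) = k*(2*k**2 + 4*k - 1)/(6*k**2 + 14*k + 5); s_k = R·t_k = k*(2*k**2 + 4*k - 1).
Δs = 6*k**2 + 14*k + 5, as required.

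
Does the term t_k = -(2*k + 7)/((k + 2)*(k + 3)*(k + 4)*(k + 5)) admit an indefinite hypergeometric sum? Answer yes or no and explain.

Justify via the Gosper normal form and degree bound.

t_(k+1)/t_k = (k + 2)*(2*k + 9)/((k + 6)*(2*k + 7)).
Normal form (A,B,C) = (k + 2, k + 6, k + 7/2).
Need (k + 2)·f(k+1) − (k + 5)·f(k) = k + 7/2.
Bound: deg f ≤ 3.
Match coefficients ⇒ f(k) = k*(k + 3)*(k + 6)/16.
Get s_k = R·t_k = k*(-k - 6)/(8*(k**2 + 6*k + 8)) with R(k) = B(k−1)f(k)/C(k) = k*(k + 3)*(k + 5)*(k + 6)/(8*(2*k + 7)).
Check: Δs_k = (-2*k - 7)/(k**4 + 14*k**3 + 71*k**2 + 154*k + 120). ✓

Yes. s_k = k*(-k - 6)/(8*(k**2 + 6*k + 8)).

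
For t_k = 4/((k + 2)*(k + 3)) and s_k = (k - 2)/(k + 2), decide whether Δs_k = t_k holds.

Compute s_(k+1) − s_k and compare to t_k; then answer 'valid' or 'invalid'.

Valid: the claim telescopes to t_k.

s_(k+1) = (k - 1)/(k + 3)
s_(k+1) − s_k = 4/(k**2 + 5*k + 6)
(s_(k+1) − s_k) − t_k = 0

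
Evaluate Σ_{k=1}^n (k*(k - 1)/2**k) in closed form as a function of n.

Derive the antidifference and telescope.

S(n) = (2**(n + 2) - n**2 - 3*n - 4)/2**n

Step 1: r(k) = (k + 1)/(2*(k - 1)).
A = 1/2, B = 1, C = k**2 - k.
Set up (1/2)·f(k+1) − (1)·f(k) − (k**2 - k) = 0.
Bound: deg f ≤ 2.
Solve for f: f(k) = -2*(k**2 + k + 2) (degree 2 ≤ 2).
R(k) = B(k−1)·f(k)/C(k) = -2*(k**2 + k + 2)/(k*(k - 1)); s_k = R·t_k = -2**(1 - k)*(k**2 + k + 2).
Verify: k*(k - 1)/2**k matches t_k.
Σ_(k=1)^n t_k = s_(n+1) − s_(1) = ((-n**2 - 3*n - 4)/2**n) − (-4), i.e. (2**(n + 2) - n**2 - 3*n - 4)/2**n.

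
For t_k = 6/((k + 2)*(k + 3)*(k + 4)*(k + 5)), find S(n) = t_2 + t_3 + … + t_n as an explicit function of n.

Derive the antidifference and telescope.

Ratio r(k) = (k + 2)/(k + 6).
Gosper form: A/B · C(k+1)/C(k) with A=k + 2, B=k + 6, C=1.
Need (k + 2)·f(k+1) − (k + 5)·f(k) = 1.
Degrees (1,1,0) ⇒ d ≤ 3.
Match coefficients ⇒ f(k) = k*(k**2 + 9*k + 26)/72.
So s_k = (B(k−1)f/C)·t_k = (k*(k + 5)*(k**2 + 9*k + 26)/72)·t_k = k*(k**2 + 9*k + 26)/(12*(k + 2)*(k + 3)*(k + 4)).
Δs = 6/(k**4 + 14*k**3 + 71*k**2 + 154*k + 120), as required.
Telescope: S(n) = s_(n+1) − s_(2) = (n**3 + 12*n**2 + 47*n + 36)/(12*(n**3 + 12*n**2 + 47*n + 60)) − (1/15) = (n**3 + 12*n**2 + 47*n - 60)/(60*(n**3 + 12*n**2 + 47*n + 60)).

S(n) = (n**3 + 12*n**2 + 47*n - 60)/(60*(n**3 + 12*n**2 + 47*n + 60))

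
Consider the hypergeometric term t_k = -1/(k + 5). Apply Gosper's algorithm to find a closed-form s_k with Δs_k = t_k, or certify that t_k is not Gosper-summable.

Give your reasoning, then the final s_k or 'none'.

not Gosper-summable; s_k does not exist

t_(k+1)/t_k = (k + 5)/(k + 6).
Take A(k)=k + 5, B(k)=k + 6, C(k)=1.
Need (k + 5)·f(k+1) − (k + 5)·f(k) = 1.
Degrees (1,1,0) ⇒ d ≤ 0.
Generic f = c0 gives residual -1; -1 = 0 cannot hold, so t_k is not Gosper-summable.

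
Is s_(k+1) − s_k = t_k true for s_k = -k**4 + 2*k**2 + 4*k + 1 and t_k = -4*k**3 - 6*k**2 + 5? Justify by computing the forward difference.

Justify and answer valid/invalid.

Valid: the claim telescopes to t_k.

s_(k+1) = 4*k - (k + 1)**4 + 2*(k + 1)**2 + 5
s_(k+1) − s_k = -4*k**3 - 6*k**2 + 5
(s_(k+1) − s_k) − t_k = 0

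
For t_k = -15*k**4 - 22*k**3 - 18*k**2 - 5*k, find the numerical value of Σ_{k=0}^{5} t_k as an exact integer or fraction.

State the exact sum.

t_(k+1)/t_k = (15*k**4 + 82*k**3 + 174*k**2 + 167*k + 60)/(k*(15*k**3 + 22*k**2 + 18*k + 5)).
A = 1, B = 1, C = k**4 + 22*k**3/15 + 6*k**2/5 + k/3.
Need (1)·f(k+1) − (1)·f(k) = k**4 + 22*k**3/15 + 6*k**2/5 + k/3.
d = 5 from the (0,0,4) case.
Solving with deg f ≤ 5: f(k) = k**2*(k - 1)*(3*k**2 + k + 1)/15.
Then R = B(k−1)f/C = k*(k - 1)*(3*k**2 + k + 1)/(15*k**3 + 22*k**2 + 18*k + 5), so s_k = R(k)·t_k = -3*k**5 + 2*k**4 + k**2.
Check: Δs_k = k*(-15*k**3 - 22*k**2 - 18*k - 5). ✓
Telescoping: Σ = s_(6) − s_(0) = -20700 − (0) = -20700.

Σ = -20700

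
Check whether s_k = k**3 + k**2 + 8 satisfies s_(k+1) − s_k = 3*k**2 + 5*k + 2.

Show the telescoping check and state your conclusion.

Valid — Δs_k = t_k.

s_(k+1) = (k + 1)**3 + (k + 1)**2 + 8
s_(k+1) − s_k = 3*k**2 + 5*k + 2
(s_(k+1) − s_k) − t_k = 0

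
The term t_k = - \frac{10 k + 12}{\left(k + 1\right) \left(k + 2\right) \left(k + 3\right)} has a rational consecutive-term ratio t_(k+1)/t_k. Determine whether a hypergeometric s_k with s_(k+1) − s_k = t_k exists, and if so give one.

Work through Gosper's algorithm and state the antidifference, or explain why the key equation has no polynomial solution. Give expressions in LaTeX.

Ratio r(k) = (k + 1)*(5*k + 11)/((k + 4)*(5*k + 6)).
A = k + 1, B = k + 4, C = k + 6/5.
Need (k + 1)·f(k+1) − (k + 3)·f(k) = k + 6/5.
Degrees (1,1,1) ⇒ d ≤ 2.
Coefficient equations give f(k) = k*(11*k + 13)/20.
R(k) = B(k−1)·f(k)/C(k) = k*(k + 3)*(11*k + 13)/(4*(5*k + 6)); s_k = R·t_k = -k*(11*k + 13)/(2*(k + 1)*(k + 2)).
s_(k+1) − s_k = 2*(-5*k - 6)/(k**3 + 6*k**2 + 11*k + 6) = t_k.

s_k = - \frac{k \left(11 k + 13\right)}{2 \left(k + 1\right) \left(k + 2\right)}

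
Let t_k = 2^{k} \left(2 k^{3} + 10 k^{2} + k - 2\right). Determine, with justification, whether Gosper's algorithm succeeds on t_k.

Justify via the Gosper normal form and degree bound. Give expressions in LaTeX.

Yes. s_k = 2^{k} \left(2 k^{3} - 2 k^{2} - 3 k + 4\right).

Ratio r(k) = 2*(2*k**3 + 16*k**2 + 27*k + 11)/(2*k**3 + 10*k**2 + k - 2).
Normal form (A,B,C) = (2, 1, k**3 + 5*k**2 + k/2 - 1).
Set up (2)·f(k+1) − (1)·f(k) − (k**3 + 5*k**2 + k/2 - 1) = 0.
d = 3 from the (0,0,3) case.
Solving with deg f ≤ 3: f(k) = (2*k**3 - 2*k**2 - 3*k + 4)/2.
Certificate R = B(k−1)f/C = (2*k**3 - 2*k**2 - 3*k + 4)/(2*k**3 + 10*k**2 + k - 2) gives s_k = 2**k*(2*k**3 - 2*k**2 - 3*k + 4).
Verify: 2**k*(2*k**3 + 10*k**2 + k - 2) matches t_k.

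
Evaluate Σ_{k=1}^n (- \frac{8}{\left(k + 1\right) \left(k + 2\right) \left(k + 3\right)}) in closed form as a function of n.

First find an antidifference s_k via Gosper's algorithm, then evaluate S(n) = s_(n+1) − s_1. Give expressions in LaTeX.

S(n) = \frac{2 n \left(- n - 5\right)}{3 \left(n^{2} + 5 n + 6\right)}

r(k) = (k + 1)/(k + 4) after simplifying.
Factor: A=k + 1; B=k + 4; C=1.
Set up (k + 1)·f(k+1) − (k + 3)·f(k) − (1) = 0.
Degrees (1,1,0) ⇒ d ≤ 2.
Coefficient equations give f(k) = k*(k + 3)/4.
R(k) = B(k−1)·f(k)/C(k) = k*(k + 3)**2/4; s_k = R·t_k = 2*k*(-k - 3)/((k + 1)*(k + 2)).
Verify: -8/(k**3 + 6*k**2 + 11*k + 6) matches t_k.
s_(n+1) = 2*(-n**2 - 5*n - 4)/(n**2 + 5*n + 6) and s_(1) = -4/3, so S(n) = 2*n*(-n - 5)/(3*(n**2 + 5*n + 6)).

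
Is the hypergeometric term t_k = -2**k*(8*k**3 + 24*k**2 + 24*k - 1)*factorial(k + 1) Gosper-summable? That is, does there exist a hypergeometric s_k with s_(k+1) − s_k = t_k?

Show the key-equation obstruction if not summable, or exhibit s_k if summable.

Yes. s_k = 2**k*(-4*k**2 + 2*k + 3)*factorial(k + 1).

The ratio is 2*(8*k**4 + 64*k**3 + 192*k**2 + 247*k + 110)/(8*k**3 + 24*k**2 + 24*k - 1).
Take A(k)=2*k + 4, B(k)=1, C(k)=k**3 + 3*k**2 + 3*k - 1/8.
Need (2*k + 4)·f(k+1) − (1)·f(k) = k**3 + 3*k**2 + 3*k - 1/8.
deg f ≤ 2 (via 1,0,3).
Solving with deg f ≤ 2: f(k) = (4*k**2 - 2*k - 3)/8.
R(k) = B(k−1)·f(k)/C(k) = (4*k**2 - 2*k - 3)/(8*k**3 + 24*k**2 + 24*k - 1); s_k = R·t_k = 2**k*(-4*k**2 + 2*k + 3)*factorial(k + 1).
s_(k+1) − s_k = -2**k*(8*k**3 + 24*k**2 + 24*k - 1)*factorial(k + 1) = t_k.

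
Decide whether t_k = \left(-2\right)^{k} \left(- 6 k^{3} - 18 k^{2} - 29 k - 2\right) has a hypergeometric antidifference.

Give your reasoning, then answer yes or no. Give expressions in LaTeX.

The ratio is 2*(-6*k**3 - 36*k**2 - 83*k - 55)/(6*k**3 + 18*k**2 + 29*k + 2).
So A=-2 and B=1, with C=k**3 + 3*k**2 + 29*k/6 + 1/3.
Solve (-2)·f(k+1) − (1)·f(k) = k**3 + 3*k**2 + 29*k/6 + 1/3.
d = 3 from the (0,0,3) case.
Solve for f: f(k) = -(2*k**3 + 2*k**2 + 3*k - 4)/6 (degree 3 ≤ 3).
So s_k = (B(k−1)f/C)·t_k = (-(2*k**3 + 2*k**2 + 3*k - 4)/(6*k**3 + 18*k**2 + 29*k + 2))·t_k = (-2)**k*(2*k**3 + 2*k**2 + 3*k - 4).
Check: Δs_k = (-2)**k*(-6*k**3 - 18*k**2 - 29*k - 2). ✓

Yes. s_k = \left(-2\right)^{k} \left(2 k^{3} + 2 k^{2} + 3 k - 4\right).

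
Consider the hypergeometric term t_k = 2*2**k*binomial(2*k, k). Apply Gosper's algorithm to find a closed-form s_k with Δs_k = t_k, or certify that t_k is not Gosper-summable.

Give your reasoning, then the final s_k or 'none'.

r(k) = 4*(2*k + 1)/(k + 1) after simplifying.
Normal form (A,B,C) = (8*k + 4, k + 1, 1).
Key eq: (8*k + 4)·f(k+1) = (k)·f(k) + (1).
Bound: deg f ≤ -1.
d = -1 < 0 ⇒ no nonzero polynomial f; not summable.

none — t_k is not Gosper-summable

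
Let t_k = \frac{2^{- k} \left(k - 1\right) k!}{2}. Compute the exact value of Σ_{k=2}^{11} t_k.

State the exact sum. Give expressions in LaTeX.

Σ = 467773/4

Step 1: r(k) = k*(k + 1)/(2*(k - 1)).
Normal form (A,B,C) = (k/2 + 1/2, 1, k - 1).
Solve (k/2 + 1/2)·f(k+1) − (1)·f(k) = k - 1.
d = 0 from the (1,0,1) case.
Solving with deg f ≤ 0: f(k) = 2.
So s_k = (B(k−1)f/C)·t_k = (2/(k - 1))·t_k = factorial(k)/2**k.
Check: Δs_k = (k - 1)*factorial(k)/(2*2**k). ✓
Telescoping: Σ = s_(12) − s_(2) = 467775/4 − (1/2) = 467773/4.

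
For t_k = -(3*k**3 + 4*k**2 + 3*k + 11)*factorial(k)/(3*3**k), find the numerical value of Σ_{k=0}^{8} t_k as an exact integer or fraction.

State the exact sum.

Step 1: r(k) = (3*k**4 + 16*k**3 + 33*k**2 + 41*k + 21)/(3*(3*k**3 + 4*k**2 + 3*k + 11)).
Take A(k)=k/3 + 1/3, B(k)=1, C(k)=k**3 + 4*k**2/3 + k + 11/3.
Set up (k/3 + 1/3)·f(k+1) − (1)·f(k) − (k**3 + 4*k**2/3 + k + 11/3) = 0.
deg f ≤ 2 (via 1,0,3).
Solve for f: f(k) = 3*k**2 + 4*k - 2 (degree 2 ≤ 2).
R(k) = B(k−1)·f(k)/C(k) = 3*(3*k**2 + 4*k - 2)/(3*k**3 + 4*k**2 + 3*k + 11); s_k = R·t_k = -(3*k**2 + 4*k - 2)*factorial(k)/3**k.
s_(k+1) − s_k = -(3*k**3 + 4*k**2 + 3*k + 11)*factorial(k)/(3*3**k) = t_k.
Evaluate s at k=9 and k=0: -1240960/243 and 2; difference -1241446/243.

Σ = -1241446/243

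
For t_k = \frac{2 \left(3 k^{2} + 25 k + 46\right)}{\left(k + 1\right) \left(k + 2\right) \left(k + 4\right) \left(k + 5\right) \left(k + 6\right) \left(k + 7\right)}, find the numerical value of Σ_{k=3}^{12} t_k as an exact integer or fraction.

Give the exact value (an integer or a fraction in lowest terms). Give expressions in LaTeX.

Ratio r(k) = (k + 1)*(k + 4)*(25*k + 3*(k + 1)**2 + 71)/((k + 3)*(k + 8)*(3*k**2 + 25*k + 46)).
Take A(k)=k + 1, B(k)=k + 8, C(k)=k**3 + 34*k**2/3 + 121*k/3 + 46.
Key eq: (k + 1)·f(k+1) = (k + 7)·f(k) + (k**3 + 34*k**2/3 + 121*k/3 + 46).
Degrees (1,1,3) ⇒ d ≤ 6.
Coefficient equations give f(k) = k*(k + 2)*(k + 3)*(k + 5)*(k**2 + 11*k + 34)/72.
Certificate R = B(k−1)f/C = k*(k + 2)*(k + 5)*(k + 7)*(k**2 + 11*k + 34)/(24*(3*k**2 + 25*k + 46)) gives s_k = k*(k**2 + 11*k + 34)/(12*(k**3 + 11*k**2 + 34*k + 24)).
Verify: 2*(3*k**2 + 25*k + 46)/(k**6 + 25*k**5 + 247*k**4 + 1219*k**3 + 3112*k**2 + 3796*k + 1680) matches t_k.
Telescoping: Σ = s_(13) − s_(3) = 2249/27132 − (19/252) = 305/40698.

Σ = 305/40698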